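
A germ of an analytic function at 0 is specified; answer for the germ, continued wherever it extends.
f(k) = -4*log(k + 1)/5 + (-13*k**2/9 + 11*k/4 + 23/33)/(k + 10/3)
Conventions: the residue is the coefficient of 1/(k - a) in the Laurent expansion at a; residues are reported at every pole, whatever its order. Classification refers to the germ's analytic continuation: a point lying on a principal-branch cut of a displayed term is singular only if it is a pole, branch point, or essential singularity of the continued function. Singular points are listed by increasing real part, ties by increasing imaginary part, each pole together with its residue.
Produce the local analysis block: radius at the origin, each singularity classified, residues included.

Radius of convergence at 0: 1.
At -10/3: a pole of order 1; residue -43693/1782.
At -1: a logarithmic branch point.

Denominator factor (k + 10/3): pole of order 1 at -10/3, modulus 10/3.
Branch term (-4/5)*log(1 - k/(-1)): its argument vanishes at k = -1, a logarithmic branch point, modulus 1.
The radius of convergence is the smallest modulus among the singular points: 1.
The branch term is analytic at -10/3 and contributes nothing to the residue; only the rational part matters.
At the order-1 pole -10/3 set g(k) = (k - (-10/3))*(rational part) = -13*k**2/9 + 11*k/4 + 23/33.
Simple pole: residue = g(a) at a = -10/3, which is -43693/1782.
List the singular points by increasing real part (a conjugate pair: the negative imaginary part first).


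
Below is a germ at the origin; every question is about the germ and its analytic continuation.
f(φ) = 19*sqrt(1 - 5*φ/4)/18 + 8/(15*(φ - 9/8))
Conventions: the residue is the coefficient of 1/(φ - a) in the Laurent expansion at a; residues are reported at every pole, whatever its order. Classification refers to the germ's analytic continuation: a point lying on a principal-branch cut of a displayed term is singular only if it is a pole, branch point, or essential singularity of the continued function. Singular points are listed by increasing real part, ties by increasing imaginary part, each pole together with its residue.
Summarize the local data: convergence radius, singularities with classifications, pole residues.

Radius of convergence at 0: 4/5.
At 4/5: an algebraic (square-root) branch point.
At 9/8: a pole of order 1; residue 8/15.

Denominator factor (φ - 9/8): pole of order 1 at 9/8, modulus 9/8.
Branch term (19/18)*sqrt(1 - φ/(4/5)): its argument vanishes at φ = 4/5, a square-root branch point, modulus 4/5.
The radius of convergence is the smallest modulus among the singular points: 4/5.
The branch term is analytic at 9/8 and contributes nothing to the residue; only the rational part matters.
At the order-1 pole 9/8 set g(φ) = (φ - (9/8))*(rational part) = 8/15.
Simple pole: residue = g(a) at a = 9/8, which is 8/15.
List the singular points by increasing real part (a conjugate pair: the negative imaginary part first).


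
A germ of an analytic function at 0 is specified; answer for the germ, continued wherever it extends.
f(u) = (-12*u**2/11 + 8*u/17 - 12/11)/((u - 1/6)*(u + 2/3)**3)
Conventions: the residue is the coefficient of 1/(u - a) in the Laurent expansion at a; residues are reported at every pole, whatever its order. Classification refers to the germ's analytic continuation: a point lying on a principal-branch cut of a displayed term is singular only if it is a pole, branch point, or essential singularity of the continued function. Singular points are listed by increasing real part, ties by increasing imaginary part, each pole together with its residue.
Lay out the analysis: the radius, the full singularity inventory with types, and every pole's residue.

Denominator factor (u + 2/3)^3: pole of order 3 at -2/3, modulus 2/3.
Denominator factor (u - 1/6): pole of order 1 at 1/6, modulus 1/6.
The radius of convergence is the smallest modulus among the singular points: 1/6.
At the order-3 pole -2/3 set g(u) = (u - (-2/3))^3*f(u) = (-12*u**2/11 + 8*u/17 - 12/11)/(u - 1/6).
Order-3 pole: residue = g''(a)/2; g''(-2/3) = 16848/4675, so the residue is 8424/4675.
At the order-1 pole 1/6 set g(u) = (u - (1/6))*f(u) = (-12*u**2/11 + 8*u/17 - 12/11)/(u + 2/3)**3.
Simple pole: residue = g(a) at a = 1/6, which is -8424/4675.
List the singular points by increasing real part (a conjugate pair: the negative imaginary part first).

Radius of convergence at 0: 1/6.
At -2/3: a pole of order 3; residue 8424/4675.
At 1/6: a pole of order 1; residue -8424/4675.


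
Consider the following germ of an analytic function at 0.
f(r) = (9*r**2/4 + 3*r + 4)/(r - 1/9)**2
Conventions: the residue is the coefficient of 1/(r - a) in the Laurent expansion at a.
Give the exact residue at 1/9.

At the order-2 pole 1/9 set g(r) = (r - (1/9))^2*f(r) = 9*r**2/4 + 3*r + 4.
Order-2 pole: residue = g'(a); g'(1/9) = 7/2, so the residue is 7/2.

The residue is 7/2.


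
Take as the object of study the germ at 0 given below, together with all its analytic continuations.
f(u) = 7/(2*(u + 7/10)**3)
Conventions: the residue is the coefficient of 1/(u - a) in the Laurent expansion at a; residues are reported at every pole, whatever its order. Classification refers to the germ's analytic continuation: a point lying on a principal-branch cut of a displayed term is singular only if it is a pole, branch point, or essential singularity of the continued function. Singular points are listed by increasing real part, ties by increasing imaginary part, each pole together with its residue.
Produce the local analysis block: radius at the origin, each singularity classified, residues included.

Radius of convergence at 0: 7/10.
At -7/10: a pole of order 3; residue 0.

Denominator factor (u + 7/10)^3: pole of order 3 at -7/10, modulus 7/10.
The radius of convergence is the smallest modulus among the singular points: 7/10.
At the order-3 pole -7/10 set g(u) = (u - (-7/10))^3*f(u) = 7/2.
Order-3 pole: residue = g''(a)/2; g''(-7/10) = 0, so the residue is 0.


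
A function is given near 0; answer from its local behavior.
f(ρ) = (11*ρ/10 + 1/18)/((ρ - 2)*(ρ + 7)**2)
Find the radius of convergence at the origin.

Denominator factor (ρ - 2): pole of order 1 at 2, modulus 2.
Denominator factor (ρ + 7)^2: pole of order 2 at -7, modulus 7.
The radius of convergence is the smallest modulus among the singular points: 2.

The radius of convergence is 2.


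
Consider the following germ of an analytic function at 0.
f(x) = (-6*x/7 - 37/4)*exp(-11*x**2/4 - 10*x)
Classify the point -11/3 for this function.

There is no denominator, hence no pole anywhere.
The factor exp(-11*x**2/4 - 10*x) is entire.
So the germ continues analytically to -11/3.

The point is a regular point.


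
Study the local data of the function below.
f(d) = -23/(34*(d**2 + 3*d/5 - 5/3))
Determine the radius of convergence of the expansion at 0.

The radius of convergence is -3/10 + (1/30)*sqrt(1581).

Denominator factor (d**2 + 3*d/5 - 5/3): discriminant 527/75, real irrational roots -3/10 + (1/30)*sqrt(1581) and -3/10 - (1/30)*sqrt(1581); poles of order 1, moduli -3/10 + (1/30)*sqrt(1581) and 3/10 + (1/30)*sqrt(1581).
The radius of convergence is the smallest modulus among the singular points: -3/10 + (1/30)*sqrt(1581).


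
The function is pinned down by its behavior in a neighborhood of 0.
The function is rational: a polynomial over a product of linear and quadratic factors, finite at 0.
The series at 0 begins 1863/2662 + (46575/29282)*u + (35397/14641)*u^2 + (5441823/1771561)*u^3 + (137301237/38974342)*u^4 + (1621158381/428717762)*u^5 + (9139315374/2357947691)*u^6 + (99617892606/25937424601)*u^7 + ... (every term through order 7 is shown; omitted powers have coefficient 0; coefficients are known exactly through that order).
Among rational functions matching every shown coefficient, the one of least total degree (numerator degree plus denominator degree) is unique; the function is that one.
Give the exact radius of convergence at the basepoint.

No rational of total degree below 3 reproduces all 8 coefficients; solving the [0/3] Pade equations on them gives f(u) = -23/(14*(u - 11/7)*(u - 11/9)**2), whose expansion matches every shown term.
Denominator factor (u - 11/9)^2: pole of order 2 at 11/9, modulus 11/9.
Denominator factor (u - 11/7): pole of order 1 at 11/7, modulus 11/7.
The radius of convergence is the smallest modulus among the singular points: 11/9.

The radius of convergence is 11/9.


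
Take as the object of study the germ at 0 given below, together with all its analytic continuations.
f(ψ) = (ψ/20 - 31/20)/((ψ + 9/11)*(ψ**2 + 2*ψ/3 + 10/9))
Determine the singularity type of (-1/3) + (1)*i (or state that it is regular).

The point is a pole of order 1.

The denominator factor ψ**2 + 2*ψ/3 + 10/9 vanishes at (-1/3) + (1)*i and appears to the power 1; the numerator there equals (-47/30) + (1/20)*i, nonzero, and no other factor vanishes.
Hence a pole whose order is the multiplicity, 1.


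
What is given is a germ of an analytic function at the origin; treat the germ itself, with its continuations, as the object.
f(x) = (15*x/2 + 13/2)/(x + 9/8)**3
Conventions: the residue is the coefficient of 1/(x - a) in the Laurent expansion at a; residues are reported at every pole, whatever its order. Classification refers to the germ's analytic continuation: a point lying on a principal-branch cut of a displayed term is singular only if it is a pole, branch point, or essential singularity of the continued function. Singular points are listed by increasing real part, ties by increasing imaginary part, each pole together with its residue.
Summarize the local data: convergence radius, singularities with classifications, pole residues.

Radius of convergence at 0: 9/8.
At -9/8: a pole of order 3; residue 0.

Denominator factor (x + 9/8)^3: pole of order 3 at -9/8, modulus 9/8.
The radius of convergence is the smallest modulus among the singular points: 9/8.
At the order-3 pole -9/8 set g(x) = (x - (-9/8))^3*f(x) = 15*x/2 + 13/2.
Order-3 pole: residue = g''(a)/2; g''(-9/8) = 0, so the residue is 0.


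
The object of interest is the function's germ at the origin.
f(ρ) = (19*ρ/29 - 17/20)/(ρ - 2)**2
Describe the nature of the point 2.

The point is a pole of order 2.

The denominator factor ρ - 2 vanishes at 2 and appears to the power 2; the numerator there equals 267/580, nonzero, and no other factor vanishes.
Hence a pole whose order is the multiplicity, 2.


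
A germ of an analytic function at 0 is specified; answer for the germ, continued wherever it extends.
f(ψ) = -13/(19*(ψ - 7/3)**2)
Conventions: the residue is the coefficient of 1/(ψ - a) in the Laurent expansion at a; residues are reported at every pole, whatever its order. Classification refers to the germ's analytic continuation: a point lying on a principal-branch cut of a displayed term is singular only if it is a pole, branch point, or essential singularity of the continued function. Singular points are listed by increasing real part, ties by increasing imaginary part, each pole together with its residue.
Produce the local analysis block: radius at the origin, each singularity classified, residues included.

Radius of convergence at 0: 7/3.
At 7/3: a pole of order 2; residue 0.

Denominator factor (ψ - 7/3)^2: pole of order 2 at 7/3, modulus 7/3.
The radius of convergence is the smallest modulus among the singular points: 7/3.
At the order-2 pole 7/3 set g(ψ) = (ψ - (7/3))^2*f(ψ) = -13/19.
Order-2 pole: residue = g'(a); g'(7/3) = 0, so the residue is 0.


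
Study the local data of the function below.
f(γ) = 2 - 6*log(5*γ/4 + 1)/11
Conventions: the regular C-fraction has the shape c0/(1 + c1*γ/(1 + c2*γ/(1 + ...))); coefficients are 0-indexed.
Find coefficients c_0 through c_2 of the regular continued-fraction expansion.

Taylor coefficients (expand at 0): a_0 = 2, a_1 = -15/22, a_2 = 75/176.
c0 = a_0 = 2. Peel one level at a time: if S = 1 + c*γ/S' with S'(0) = 1, then c is the γ-coefficient of S and S' = c*γ/(S - 1).
S_1 = c0/f = 1 + (15/44)*γ + (-375/3872)*γ^2 + ...; c1 = 15/44.
S_2 = c1*γ/(S_1 - 1) = 1 + (25/88)*γ + ...; c2 = 25/88.

The regular C-fraction coefficients are [2, 15/44, 25/88].


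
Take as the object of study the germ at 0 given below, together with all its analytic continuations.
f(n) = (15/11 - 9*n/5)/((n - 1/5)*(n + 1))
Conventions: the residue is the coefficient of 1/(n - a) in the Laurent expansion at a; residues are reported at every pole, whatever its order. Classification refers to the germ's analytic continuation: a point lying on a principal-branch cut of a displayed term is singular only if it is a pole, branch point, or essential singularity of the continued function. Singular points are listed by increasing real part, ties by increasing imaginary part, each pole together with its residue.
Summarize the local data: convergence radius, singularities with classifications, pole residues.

Radius of convergence at 0: 1/5.
At -1: a pole of order 1; residue -29/11.
At 1/5: a pole of order 1; residue 46/55.

Denominator factor (n + 1): pole of order 1 at -1, modulus 1.
Denominator factor (n - 1/5): pole of order 1 at 1/5, modulus 1/5.
The radius of convergence is the smallest modulus among the singular points: 1/5.
At the order-1 pole -1 set g(n) = (n - (-1))*f(n) = (15/11 - 9*n/5)/(n - 1/5).
Simple pole: residue = g(a) at a = -1, which is -29/11.
At the order-1 pole 1/5 set g(n) = (n - (1/5))*f(n) = (15/11 - 9*n/5)/(n + 1).
Simple pole: residue = g(a) at a = 1/5, which is 46/55.
List the singular points by increasing real part (a conjugate pair: the negative imaginary part first).


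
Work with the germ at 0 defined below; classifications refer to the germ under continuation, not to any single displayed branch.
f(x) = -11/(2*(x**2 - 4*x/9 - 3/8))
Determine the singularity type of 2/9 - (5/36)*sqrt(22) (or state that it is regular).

The denominator factor x**2 - 4*x/9 - 3/8 vanishes at 2/9 - (5/36)*sqrt(22) and appears to the power 1; the numerator there equals -11/2, nonzero, and no other factor vanishes.
Hence a pole whose order is the multiplicity, 1.

The point is a pole of order 1.


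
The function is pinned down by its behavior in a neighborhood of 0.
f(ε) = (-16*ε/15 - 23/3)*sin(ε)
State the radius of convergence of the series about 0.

The radius of convergence is infinite.

The factor sin(ε) is entire and contributes no finite singular point.
The polynomial part has no poles.
No finite singular points: the Taylor series at 0 converges everywhere.


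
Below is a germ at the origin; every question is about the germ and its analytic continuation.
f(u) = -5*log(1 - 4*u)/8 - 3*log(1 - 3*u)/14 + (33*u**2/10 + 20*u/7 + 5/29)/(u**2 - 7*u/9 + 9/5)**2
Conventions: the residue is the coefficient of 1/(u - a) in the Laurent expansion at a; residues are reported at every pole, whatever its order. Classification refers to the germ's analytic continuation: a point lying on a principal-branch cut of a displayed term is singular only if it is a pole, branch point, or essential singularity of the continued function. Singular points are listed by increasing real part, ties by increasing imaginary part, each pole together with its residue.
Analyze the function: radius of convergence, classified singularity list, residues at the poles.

Radius of convergence at 0: 1/4.
At 1/4: a logarithmic branch point.
At 1/3: a logarithmic branch point.
At (7/18) - ((1/90)*sqrt(13355))*i: a pole of order 2; residue ((7635627/1034464945)*sqrt(13355))*i.
At (7/18) + ((1/90)*sqrt(13355))*i: a pole of order 2; residue -((7635627/1034464945)*sqrt(13355))*i.


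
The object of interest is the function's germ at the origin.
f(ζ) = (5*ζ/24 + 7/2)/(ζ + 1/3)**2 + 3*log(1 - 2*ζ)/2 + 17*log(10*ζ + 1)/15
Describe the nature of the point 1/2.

The point is a logarithmic branch point.

The term (3/2)*log(1 - ζ/(1/2)) has argument 1 - 1/2/(1/2) = 0 at 1/2: a logarithmic (infinitely-sheeted) branch point; the remaining terms are analytic or single-valued there.


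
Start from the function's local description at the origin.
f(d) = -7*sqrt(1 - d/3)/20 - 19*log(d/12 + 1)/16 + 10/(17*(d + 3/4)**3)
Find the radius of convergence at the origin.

The radius of convergence is 3/4.

Denominator factor (d + 3/4)^3: pole of order 3 at -3/4, modulus 3/4.
Branch term (-19/16)*log(1 - d/(-12)): its argument vanishes at d = -12, a logarithmic branch point, modulus 12.
Branch term (-7/20)*sqrt(1 - d/(3)): its argument vanishes at d = 3, a square-root branch point, modulus 3.
The radius of convergence is the smallest modulus among the singular points: 3/4.


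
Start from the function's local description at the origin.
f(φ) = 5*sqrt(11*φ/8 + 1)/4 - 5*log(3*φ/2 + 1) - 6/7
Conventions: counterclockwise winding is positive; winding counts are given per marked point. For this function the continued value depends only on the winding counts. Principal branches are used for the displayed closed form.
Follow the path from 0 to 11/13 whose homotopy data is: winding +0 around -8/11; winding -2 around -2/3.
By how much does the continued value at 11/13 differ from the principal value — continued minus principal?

The rational part is single-valued and drops out of the difference; each branch term changes only by its own monodromy.
(-5)*log(1 - φ/(-2/3)): each positive loop around -2/3 adds 2*pi*i to the log, so winding -2 contributes (-5)*(-2)*2*pi*i = (20)*pi*i.
(5/4)*sqrt(1 - φ/(-8/11)): winding +0 is even, the square root returns to the same sheet, contribution 0.
Summing the contributions at φ = 11/13 gives (20)*pi*i.

Continued minus principal equals (20)*pi*i.


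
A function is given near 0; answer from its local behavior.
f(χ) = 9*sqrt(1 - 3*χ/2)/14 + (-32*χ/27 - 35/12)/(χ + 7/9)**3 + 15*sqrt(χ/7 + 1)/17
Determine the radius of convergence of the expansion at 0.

The radius of convergence is 2/3.

Denominator factor (χ + 7/9)^3: pole of order 3 at -7/9, modulus 7/9.
Branch term (9/14)*sqrt(1 - χ/(2/3)): its argument vanishes at χ = 2/3, a square-root branch point, modulus 2/3.
Branch term (15/17)*sqrt(1 - χ/(-7)): its argument vanishes at χ = -7, a square-root branch point, modulus 7.
The radius of convergence is the smallest modulus among the singular points: 2/3.


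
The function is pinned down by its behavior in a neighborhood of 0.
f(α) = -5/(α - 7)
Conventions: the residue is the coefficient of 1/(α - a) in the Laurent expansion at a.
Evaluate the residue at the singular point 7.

At the order-1 pole 7 set g(α) = (α - (7))*f(α) = -5.
Simple pole: residue = g(a) at a = 7, which is -5.

The residue is -5.


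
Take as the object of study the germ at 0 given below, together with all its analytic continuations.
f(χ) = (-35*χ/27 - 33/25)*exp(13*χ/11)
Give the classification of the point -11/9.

The point is a regular point.

There is no denominator, hence no pole anywhere.
The factor exp(13*χ/11) is entire.
So the germ continues analytically to -11/9.


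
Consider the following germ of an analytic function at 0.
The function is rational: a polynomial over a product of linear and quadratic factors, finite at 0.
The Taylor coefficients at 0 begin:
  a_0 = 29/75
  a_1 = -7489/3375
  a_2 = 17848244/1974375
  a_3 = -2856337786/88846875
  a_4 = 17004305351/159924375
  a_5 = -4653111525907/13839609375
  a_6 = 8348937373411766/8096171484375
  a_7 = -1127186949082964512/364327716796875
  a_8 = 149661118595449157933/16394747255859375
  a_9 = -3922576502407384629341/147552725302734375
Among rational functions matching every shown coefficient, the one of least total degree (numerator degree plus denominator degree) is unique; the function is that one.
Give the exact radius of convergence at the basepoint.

The radius of convergence is -2 + (1/3)*sqrt(51).


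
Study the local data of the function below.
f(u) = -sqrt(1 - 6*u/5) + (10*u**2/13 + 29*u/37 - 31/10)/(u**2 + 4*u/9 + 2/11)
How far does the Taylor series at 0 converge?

The radius of convergence is (1/11)*sqrt(22).

Denominator factor (u**2 + 4*u/9 + 2/11): discriminant -472/891, complex-conjugate roots (-2/9) + ((1/99)*sqrt(1298))*i and (-2/9) - ((1/99)*sqrt(1298))*i; poles of order 1, moduli (1/11)*sqrt(22) and (1/11)*sqrt(22).
Branch term (-1)*sqrt(1 - u/(5/6)): its argument vanishes at u = 5/6, a square-root branch point, modulus 5/6.
The radius of convergence is the smallest modulus among the singular points: (1/11)*sqrt(22).


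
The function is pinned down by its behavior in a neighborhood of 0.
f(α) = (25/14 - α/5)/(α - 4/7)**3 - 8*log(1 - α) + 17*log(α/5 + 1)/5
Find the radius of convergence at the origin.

Denominator factor (α - 4/7)^3: pole of order 3 at 4/7, modulus 4/7.
Branch term (-8)*log(1 - α/(1)): its argument vanishes at α = 1, a logarithmic branch point, modulus 1.
Branch term (17/5)*log(1 - α/(-5)): its argument vanishes at α = -5, a logarithmic branch point, modulus 5.
The radius of convergence is the smallest modulus among the singular points: 4/7.

The radius of convergence is 4/7.


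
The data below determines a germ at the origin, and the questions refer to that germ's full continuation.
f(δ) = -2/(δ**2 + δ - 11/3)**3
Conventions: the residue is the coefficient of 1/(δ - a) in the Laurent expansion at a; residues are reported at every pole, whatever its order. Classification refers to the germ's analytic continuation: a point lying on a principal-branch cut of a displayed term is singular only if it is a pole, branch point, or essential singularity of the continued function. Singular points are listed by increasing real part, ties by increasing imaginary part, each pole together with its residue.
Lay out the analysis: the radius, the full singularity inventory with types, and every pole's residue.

Denominator factor (δ**2 + δ - 11/3)^3: discriminant 47/3, real irrational roots -1/2 + (1/6)*sqrt(141) and -1/2 - (1/6)*sqrt(141); poles of order 3, moduli -1/2 + (1/6)*sqrt(141) and 1/2 + (1/6)*sqrt(141).
The radius of convergence is the smallest modulus among the singular points: -1/2 + (1/6)*sqrt(141).
The factor δ**2 + δ - 11/3 splits as (δ - a)(δ - a') with a = -1/2 - (1/6)*sqrt(141), a' = -1/2 + (1/6)*sqrt(141). At the order-3 pole a set g(δ) = (δ - a)^3*f(δ) = [-2] / (δ - a')^3.
Order-3 pole: residue = g''(a)/2; g''(-1/2 - (1/6)*sqrt(141)) = (216/103823)*sqrt(141), so the residue is (108/103823)*sqrt(141).
The factor δ**2 + δ - 11/3 splits as (δ - a)(δ - a') with a = -1/2 + (1/6)*sqrt(141), a' = -1/2 - (1/6)*sqrt(141). At the order-3 pole a set g(δ) = (δ - a)^3*f(δ) = [-2] / (δ - a')^3.
Order-3 pole: residue = g''(a)/2; g''(-1/2 + (1/6)*sqrt(141)) = -(216/103823)*sqrt(141), so the residue is -(108/103823)*sqrt(141).
List the singular points by increasing real part (a conjugate pair: the negative imaginary part first).

Radius of convergence at 0: -1/2 + (1/6)*sqrt(141).
At -1/2 - (1/6)*sqrt(141): a pole of order 3; residue (108/103823)*sqrt(141).
At -1/2 + (1/6)*sqrt(141): a pole of order 3; residue -(108/103823)*sqrt(141).


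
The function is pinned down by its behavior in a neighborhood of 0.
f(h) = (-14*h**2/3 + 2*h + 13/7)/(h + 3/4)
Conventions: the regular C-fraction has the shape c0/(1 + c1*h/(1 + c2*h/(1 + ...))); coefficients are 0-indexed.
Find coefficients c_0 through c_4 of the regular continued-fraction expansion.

Taylor coefficients (expand at 0): a_0 = 52/21, a_1 = -40/63, a_2 = -1016/189, a_3 = 4064/567, a_4 = -16256/1701.
c0 = a_0 = 52/21. Peel one level at a time: if S = 1 + c*h/S' with S'(0) = 1, then c is the h-coefficient of S and S' = c*h/(S - 1).
S_1 = c0/f = 1 + (10/39)*h + (378/169)*h^2 + ...; c1 = 10/39.
S_2 = c1*h/(S_1 - 1) = 1 + (-567/65)*h + (6223/75)*h^2 + ...; c2 = -567/65.
S_3 = c2*h/(S_2 - 1) = 1 + (11557/1215)*h + (-161798/59049)*h^2 + ...; c3 = 11557/1215.
S_4 = c3*h/(S_3 - 1) = 1 + (70/243)*h + ...; c4 = 70/243.

The regular C-fraction coefficients are [52/21, 10/39, -567/65, 11557/1215, 70/243].


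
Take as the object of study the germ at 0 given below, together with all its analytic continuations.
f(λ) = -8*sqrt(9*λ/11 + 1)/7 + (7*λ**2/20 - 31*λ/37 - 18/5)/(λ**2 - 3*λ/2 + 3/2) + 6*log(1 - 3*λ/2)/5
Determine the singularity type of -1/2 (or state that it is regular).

Denominator factors: λ**2 - 3*λ/2 + 3/2 = 5/2 at λ = -1/2 — none vanishes.
Branch term log(1 - λ/(2/3)): argument at -1/2 is 7/4, nonzero, so -1/2 is not its branch point (a point on a principal cut is still regular for the continued germ).
Branch term sqrt(1 - λ/(-11/9)): argument at -1/2 is 13/22, nonzero, so -1/2 is not its branch point (a point on a principal cut is still regular for the continued germ).
So the germ continues analytically to -1/2.

The point is a regular point.


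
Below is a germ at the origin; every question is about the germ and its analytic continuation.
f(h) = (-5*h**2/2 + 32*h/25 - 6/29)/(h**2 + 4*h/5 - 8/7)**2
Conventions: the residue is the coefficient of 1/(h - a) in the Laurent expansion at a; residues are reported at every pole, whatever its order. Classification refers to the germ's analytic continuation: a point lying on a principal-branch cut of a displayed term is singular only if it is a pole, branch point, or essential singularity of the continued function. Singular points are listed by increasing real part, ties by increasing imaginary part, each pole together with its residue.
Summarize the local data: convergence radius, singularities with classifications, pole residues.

Radius of convergence at 0: -2/5 + (2/35)*sqrt(399).
At -2/5 - (2/35)*sqrt(399): a pole of order 2; residue (9043/502512)*sqrt(399).
At -2/5 + (2/35)*sqrt(399): a pole of order 2; residue -(9043/502512)*sqrt(399).

Denominator factor (h**2 + 4*h/5 - 8/7)^2: discriminant 912/175, real irrational roots -2/5 + (2/35)*sqrt(399) and -2/5 - (2/35)*sqrt(399); poles of order 2, moduli -2/5 + (2/35)*sqrt(399) and 2/5 + (2/35)*sqrt(399).
The radius of convergence is the smallest modulus among the singular points: -2/5 + (2/35)*sqrt(399).
The factor h**2 + 4*h/5 - 8/7 splits as (h - a)(h - a') with a = -2/5 - (2/35)*sqrt(399), a' = -2/5 + (2/35)*sqrt(399). At the order-2 pole a set g(h) = (h - a)^2*f(h) = [-5*h**2/2 + 32*h/25 - 6/29] / (h - a')^2.
Order-2 pole: residue = g'(a); g'(-2/5 - (2/35)*sqrt(399)) = (9043/502512)*sqrt(399), so the residue is (9043/502512)*sqrt(399).
The factor h**2 + 4*h/5 - 8/7 splits as (h - a)(h - a') with a = -2/5 + (2/35)*sqrt(399), a' = -2/5 - (2/35)*sqrt(399). At the order-2 pole a set g(h) = (h - a)^2*f(h) = [-5*h**2/2 + 32*h/25 - 6/29] / (h - a')^2.
Order-2 pole: residue = g'(a); g'(-2/5 + (2/35)*sqrt(399)) = -(9043/502512)*sqrt(399), so the residue is -(9043/502512)*sqrt(399).
List the singular points by increasing real part (a conjugate pair: the negative imaginary part first).


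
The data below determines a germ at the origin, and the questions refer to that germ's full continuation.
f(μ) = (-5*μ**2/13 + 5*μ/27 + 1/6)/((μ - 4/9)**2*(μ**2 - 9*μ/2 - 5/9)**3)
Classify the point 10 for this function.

Denominator factors: μ - 4/9 = 86/9 at μ = 10; μ**2 - 9*μ/2 - 5/9 = 490/9 at μ = 10 — none vanishes.
So the germ continues analytically to 10.

The point is a regular point.


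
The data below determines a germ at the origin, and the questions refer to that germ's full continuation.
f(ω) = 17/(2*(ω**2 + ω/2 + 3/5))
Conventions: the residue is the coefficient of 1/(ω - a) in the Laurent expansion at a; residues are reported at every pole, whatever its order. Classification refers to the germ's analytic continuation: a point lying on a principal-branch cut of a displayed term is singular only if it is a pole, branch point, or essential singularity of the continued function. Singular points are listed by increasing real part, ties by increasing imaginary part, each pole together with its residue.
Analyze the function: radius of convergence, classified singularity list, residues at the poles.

Denominator factor (ω**2 + ω/2 + 3/5): discriminant -43/20, complex-conjugate roots (-1/4) + ((1/20)*sqrt(215))*i and (-1/4) - ((1/20)*sqrt(215))*i; poles of order 1, moduli (1/5)*sqrt(15) and (1/5)*sqrt(15).
The radius of convergence is the smallest modulus among the singular points: (1/5)*sqrt(15).
The factor ω**2 + ω/2 + 3/5 splits as (ω - a)(ω - a') with a = (-1/4) - ((1/20)*sqrt(215))*i, a' = (-1/4) + ((1/20)*sqrt(215))*i. At the order-1 pole a set g(ω) = (ω - a)*f(ω) = [17/2] / (ω - a').
Simple pole: residue = g(a) at a = (-1/4) - ((1/20)*sqrt(215))*i, which is ((17/43)*sqrt(215))*i.
The factor ω**2 + ω/2 + 3/5 splits as (ω - a)(ω - a') with a = (-1/4) + ((1/20)*sqrt(215))*i, a' = (-1/4) - ((1/20)*sqrt(215))*i. At the order-1 pole a set g(ω) = (ω - a)*f(ω) = [17/2] / (ω - a').
Simple pole: residue = g(a) at a = (-1/4) + ((1/20)*sqrt(215))*i, which is -((17/43)*sqrt(215))*i.
List the singular points by increasing real part (a conjugate pair: the negative imaginary part first).

Radius of convergence at 0: (1/5)*sqrt(15).
At (-1/4) - ((1/20)*sqrt(215))*i: a pole of order 1; residue ((17/43)*sqrt(215))*i.
At (-1/4) + ((1/20)*sqrt(215))*i: a pole of order 1; residue -((17/43)*sqrt(215))*i.


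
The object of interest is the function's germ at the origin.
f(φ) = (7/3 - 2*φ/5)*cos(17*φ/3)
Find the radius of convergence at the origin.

The factor cos(17*φ/3) is entire and contributes no finite singular point.
The polynomial part has no poles.
No finite singular points: the Taylor series at 0 converges everywhere.

The radius of convergence is infinite.


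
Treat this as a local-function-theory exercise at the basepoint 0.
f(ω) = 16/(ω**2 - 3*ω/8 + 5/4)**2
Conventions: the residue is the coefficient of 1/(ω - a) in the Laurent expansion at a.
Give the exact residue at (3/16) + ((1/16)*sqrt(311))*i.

The residue is -((16384/96721)*sqrt(311))*i.

The factor ω**2 - 3*ω/8 + 5/4 splits as (ω - a)(ω - a') with a = (3/16) + ((1/16)*sqrt(311))*i, a' = (3/16) - ((1/16)*sqrt(311))*i. At the order-2 pole a set g(ω) = (ω - a)^2*f(ω) = [16] / (ω - a')^2.
Order-2 pole: residue = g'(a); g'((3/16) + ((1/16)*sqrt(311))*i) = -((16384/96721)*sqrt(311))*i, so the residue is -((16384/96721)*sqrt(311))*i.


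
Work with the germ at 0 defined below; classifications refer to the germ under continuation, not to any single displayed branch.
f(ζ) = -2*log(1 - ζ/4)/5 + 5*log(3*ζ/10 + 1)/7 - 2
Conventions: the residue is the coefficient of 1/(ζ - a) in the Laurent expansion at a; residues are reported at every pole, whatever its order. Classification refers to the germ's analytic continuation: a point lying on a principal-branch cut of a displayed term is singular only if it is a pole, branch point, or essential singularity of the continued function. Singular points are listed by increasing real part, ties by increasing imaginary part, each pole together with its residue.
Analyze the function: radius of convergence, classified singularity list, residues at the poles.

Branch term (-2/5)*log(1 - ζ/(4)): its argument vanishes at ζ = 4, a logarithmic branch point, modulus 4.
Branch term (5/7)*log(1 - ζ/(-10/3)): its argument vanishes at ζ = -10/3, a logarithmic branch point, modulus 10/3.
The radius of convergence is the smallest modulus among the singular points: 10/3.
List the singular points by increasing real part (a conjugate pair: the negative imaginary part first).

Radius of convergence at 0: 10/3.
At -10/3: a logarithmic branch point.
At 4: a logarithmic branch point.


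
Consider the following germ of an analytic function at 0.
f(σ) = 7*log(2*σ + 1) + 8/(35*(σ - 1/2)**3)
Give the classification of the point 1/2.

The point is a pole of order 3.

The denominator factor σ - 1/2 vanishes at 1/2 and appears to the power 3; the numerator there equals 8/35, nonzero, and no other factor vanishes.
The branch terms are analytic at this point.
Hence a pole whose order is the multiplicity, 3.


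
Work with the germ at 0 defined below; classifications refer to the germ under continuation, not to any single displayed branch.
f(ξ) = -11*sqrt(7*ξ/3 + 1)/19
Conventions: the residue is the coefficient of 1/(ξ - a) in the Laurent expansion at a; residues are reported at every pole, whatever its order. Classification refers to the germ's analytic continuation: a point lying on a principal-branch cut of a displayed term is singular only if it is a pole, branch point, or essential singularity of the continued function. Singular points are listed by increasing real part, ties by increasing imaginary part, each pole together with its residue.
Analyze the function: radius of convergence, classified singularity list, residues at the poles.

Branch term (-11/19)*sqrt(1 - ξ/(-3/7)): its argument vanishes at ξ = -3/7, a square-root branch point, modulus 3/7.
The radius of convergence is the smallest modulus among the singular points: 3/7.

Radius of convergence at 0: 3/7.
At -3/7: an algebraic (square-root) branch point.


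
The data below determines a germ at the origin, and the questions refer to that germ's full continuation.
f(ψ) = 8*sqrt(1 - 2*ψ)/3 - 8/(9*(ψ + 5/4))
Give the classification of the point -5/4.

The denominator factor ψ + 5/4 vanishes at -5/4 and appears to the power 1; the numerator there equals -8/9, nonzero, and no other factor vanishes.
The branch terms are analytic at this point.
Hence a pole whose order is the multiplicity, 1.

The point is a pole of order 1.


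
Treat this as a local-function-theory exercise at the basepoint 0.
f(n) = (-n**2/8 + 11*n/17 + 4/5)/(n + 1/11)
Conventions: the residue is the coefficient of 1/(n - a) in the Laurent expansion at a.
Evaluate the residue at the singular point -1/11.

The residue is 60899/82280.

At the order-1 pole -1/11 set g(n) = (n - (-1/11))*f(n) = -n**2/8 + 11*n/17 + 4/5.
Simple pole: residue = g(a) at a = -1/11, which is 60899/82280.


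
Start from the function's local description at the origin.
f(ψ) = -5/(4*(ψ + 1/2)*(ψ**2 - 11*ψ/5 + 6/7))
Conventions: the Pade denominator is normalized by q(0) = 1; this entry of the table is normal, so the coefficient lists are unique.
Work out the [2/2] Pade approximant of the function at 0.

Taylor coefficients needed (expand at 0): a_0 = -35/12, a_1 = -119/72, a_2 = -27013/2160, a_3 = -443051/64800, a_4 = -96471277/1944000.
Write the denominator as Q(ψ) = 1 + q1*ψ + q2*ψ^2. Requiring Q*f - P = O(ψ^5) with deg P <= 2 kills the coefficients of ψ^3..ψ^4 in Q*f:
  ψ^3: a_3 + q1*a_2 + q2*a_1 = 0, i.e. -443051/64800 + (-27013/2160)*q1 + (-119/72)*q2 = 0.
  ψ^4: a_4 + q1*a_3 + q2*a_2 = 0, i.e. -96471277/1944000 + (-443051/64800)*q1 + (-27013/2160)*q2 = 0.
Solving this linear system: q1 = -31/1290, q2 = -260197/65790.
The numerator is Q*f truncated at degree 2: P0 = a_0 = -35/12; P1 = a_1 + q1*a_0 = -1225/774; P2 = a_2 + q1*a_1 + q2*a_0 = -6125/6579.

The Pade approximant has numerator coefficients [-35/12, -1225/774, -6125/6579]; denominator coefficients [1, -31/1290, -260197/65790].


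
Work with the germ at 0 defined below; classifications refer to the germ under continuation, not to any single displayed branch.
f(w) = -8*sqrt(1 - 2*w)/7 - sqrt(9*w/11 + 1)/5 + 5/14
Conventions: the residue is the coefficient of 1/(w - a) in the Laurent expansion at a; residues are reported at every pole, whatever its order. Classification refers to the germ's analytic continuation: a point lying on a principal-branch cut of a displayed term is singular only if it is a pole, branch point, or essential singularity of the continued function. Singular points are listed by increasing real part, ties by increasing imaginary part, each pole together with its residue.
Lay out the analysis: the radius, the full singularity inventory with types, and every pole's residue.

Branch term (-1/5)*sqrt(1 - w/(-11/9)): its argument vanishes at w = -11/9, a square-root branch point, modulus 11/9.
Branch term (-8/7)*sqrt(1 - w/(1/2)): its argument vanishes at w = 1/2, a square-root branch point, modulus 1/2.
The radius of convergence is the smallest modulus among the singular points: 1/2.
List the singular points by increasing real part (a conjugate pair: the negative imaginary part first).

Radius of convergence at 0: 1/2.
At -11/9: an algebraic (square-root) branch point.
At 1/2: an algebraic (square-root) branch point.


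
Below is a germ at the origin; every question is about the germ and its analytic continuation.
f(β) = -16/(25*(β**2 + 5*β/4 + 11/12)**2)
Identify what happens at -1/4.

The point is a regular point.

Denominator factors: β**2 + 5*β/4 + 11/12 = 2/3 at β = -1/4 — none vanishes.
So the germ continues analytically to -1/4.


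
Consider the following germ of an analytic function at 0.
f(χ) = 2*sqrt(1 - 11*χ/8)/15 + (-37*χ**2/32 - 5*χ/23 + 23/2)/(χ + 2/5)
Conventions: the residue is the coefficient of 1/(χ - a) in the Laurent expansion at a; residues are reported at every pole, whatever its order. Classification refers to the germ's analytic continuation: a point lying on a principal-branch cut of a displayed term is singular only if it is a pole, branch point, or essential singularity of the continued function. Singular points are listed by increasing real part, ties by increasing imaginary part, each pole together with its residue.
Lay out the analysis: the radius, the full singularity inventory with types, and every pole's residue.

Denominator factor (χ + 2/5): pole of order 1 at -2/5, modulus 2/5.
Branch term (2/15)*sqrt(1 - χ/(8/11)): its argument vanishes at χ = 8/11, a square-root branch point, modulus 8/11.
The radius of convergence is the smallest modulus among the singular points: 2/5.
The branch term is analytic at -2/5 and contributes nothing to the residue; only the rational part matters.
At the order-1 pole -2/5 set g(χ) = (χ - (-2/5))*(rational part) = -37*χ**2/32 - 5*χ/23 + 23/2.
Simple pole: residue = g(a) at a = -2/5, which is 52449/4600.
List the singular points by increasing real part (a conjugate pair: the negative imaginary part first).

Radius of convergence at 0: 2/5.
At -2/5: a pole of order 1; residue 52449/4600.
At 8/11: an algebraic (square-root) branch point.


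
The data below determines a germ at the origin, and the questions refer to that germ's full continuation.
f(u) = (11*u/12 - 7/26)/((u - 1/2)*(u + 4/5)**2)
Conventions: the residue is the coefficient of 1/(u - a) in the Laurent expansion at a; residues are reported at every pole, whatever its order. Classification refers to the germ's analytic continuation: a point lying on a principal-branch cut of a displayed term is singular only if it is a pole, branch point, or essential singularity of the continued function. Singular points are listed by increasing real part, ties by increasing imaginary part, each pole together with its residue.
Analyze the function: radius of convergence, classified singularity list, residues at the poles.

Radius of convergence at 0: 1/2.
At -4/5: a pole of order 2; residue -1475/13182.
At 1/2: a pole of order 1; residue 1475/13182.

Denominator factor (u - 1/2): pole of order 1 at 1/2, modulus 1/2.
Denominator factor (u + 4/5)^2: pole of order 2 at -4/5, modulus 4/5.
The radius of convergence is the smallest modulus among the singular points: 1/2.
At the order-2 pole -4/5 set g(u) = (u - (-4/5))^2*f(u) = (11*u/12 - 7/26)/(u - 1/2).
Order-2 pole: residue = g'(a); g'(-4/5) = -1475/13182, so the residue is -1475/13182.
At the order-1 pole 1/2 set g(u) = (u - (1/2))*f(u) = (11*u/12 - 7/26)/(u + 4/5)**2.
Simple pole: residue = g(a) at a = 1/2, which is 1475/13182.
List the singular points by increasing real part (a conjugate pair: the negative imaginary part first).


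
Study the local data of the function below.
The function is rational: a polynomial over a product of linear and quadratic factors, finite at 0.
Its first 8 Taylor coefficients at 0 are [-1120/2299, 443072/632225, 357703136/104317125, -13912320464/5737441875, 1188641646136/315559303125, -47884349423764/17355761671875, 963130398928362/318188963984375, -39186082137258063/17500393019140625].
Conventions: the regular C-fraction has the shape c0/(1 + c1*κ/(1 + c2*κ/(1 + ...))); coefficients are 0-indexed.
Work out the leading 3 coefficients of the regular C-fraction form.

Taylor coefficients (read off): a_0 = -1120/2299, a_1 = 443072/632225, a_2 = 357703136/104317125.
c0 = a_0 = -1120/2299. Peel one level at a time: if S = 1 + c*κ/S' with S'(0) = 1, then c is the κ-coefficient of S and S' = c*κ/(S - 1).
S_1 = c0/f = 1 + (1978/1375)*κ + (51659677/5671875)*κ^2 + ...; c1 = 1978/1375.
S_2 = c1*κ/(S_1 - 1) = 1 + (-51659677/8159250)*κ + ...; c2 = -51659677/8159250.

The regular C-fraction coefficients are [-1120/2299, 1978/1375, -51659677/8159250].
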